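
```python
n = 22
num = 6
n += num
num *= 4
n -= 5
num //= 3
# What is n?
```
Trace:
  n=22
  n=22, num=6
  n=28, num=6
  n=28, num=24
  n=23, num=24
  n=23, num=8

Final answer: 23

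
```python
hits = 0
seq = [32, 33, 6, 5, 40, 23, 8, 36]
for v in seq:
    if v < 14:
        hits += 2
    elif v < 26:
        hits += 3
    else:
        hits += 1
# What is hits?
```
Trace:
  hits=0
  hits=1, v=32
  hits=2, v=33
  hits=4, v=6
  hits=6, v=5
  hits=7, v=40
  hits=10, v=23
  hits=12, v=8
  hits=13, v=36

Final answer: 13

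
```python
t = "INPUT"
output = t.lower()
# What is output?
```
Trace:
  t='INPUT'
  t='INPUT', output='input'

Final answer: 'input'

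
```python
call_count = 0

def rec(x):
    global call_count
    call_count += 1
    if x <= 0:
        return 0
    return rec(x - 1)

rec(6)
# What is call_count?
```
Call trace:
rec(x=6)
  rec(x=5)
    rec(x=4)
      rec(x=3)
        rec(x=2)
          rec(x=1)
            rec(x=0)
            -> return 0
          -> return 0
        -> return 0
      -> return 0
    -> return 0
  -> return 0
-> return 0

call_count is incremented once per call. rec is entered once for each x = 6, 5, 4, 3, 2, 1, 0 (the x <= 0 call returns without recursing), i.e. 6 + 1 calls.
call_count = 7

Final answer: 7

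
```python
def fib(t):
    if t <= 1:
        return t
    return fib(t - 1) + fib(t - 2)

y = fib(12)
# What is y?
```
Call trace (a repeated sub-call is expanded the first time; later identical calls just restate its return value):
fib(t=12)
  fib(t=11)
    fib(t=10)
      fib(t=9)
        fib(t=8)
          fib(t=7)
            fib(t=6)
              fib(t=5)
                fib(t=4)
                  fib(t=3)
                    fib(t=2)
                      fib(t=1)
                      -> return 1
                      fib(t=0)
                      -> return 0
                    -> return 1
                    fib(t=1)
                    -> return 1
                  -> return 2
                  fib(t=2) -> return 1  (same call as traced above)
                -> return 3
                fib(t=3) -> return 2  (same call as traced above)
              -> return 5
              fib(t=4) -> return 3  (same call as traced above)
            -> return 8
            fib(t=5) -> return 5  (same call as traced above)
          -> return 13
          fib(t=6) -> return 8  (same call as traced above)
        -> return 21
        fib(t=7) -> return 13  (same call as traced above)
      -> return 34
      fib(t=8) -> return 21  (same call as traced above)
    -> return 55
    fib(t=9) -> return 34  (same call as traced above)
  -> return 89
  fib(t=10) -> return 55  (same call as traced above)
-> return 144

Final answer: 144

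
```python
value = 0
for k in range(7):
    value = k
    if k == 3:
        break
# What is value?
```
Trace:
  value=0
  value=0, k=0
  value=1, k=1
  value=2, k=2
  value=3, k=3

Final answer: 3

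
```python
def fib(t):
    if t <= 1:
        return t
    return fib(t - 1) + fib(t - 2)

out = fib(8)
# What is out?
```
Call trace (a repeated sub-call is expanded the first time; later identical calls just restate its return value):
fib(t=8)
  fib(t=7)
    fib(t=6)
      fib(t=5)
        fib(t=4)
          fib(t=3)
            fib(t=2)
              fib(t=1)
              -> return 1
              fib(t=0)
              -> return 0
            -> return 1
            fib(t=1)
            -> return 1
          -> return 2
          fib(t=2) -> return 1  (same call as traced above)
        -> return 3
        fib(t=3) -> return 2  (same call as traced above)
      -> return 5
      fib(t=4) -> return 3  (same call as traced above)
    -> return 8
    fib(t=5) -> return 5  (same call as traced above)
  -> return 13
  fib(t=6) -> return 8  (same call as traced above)
-> return 21

Final answer: 21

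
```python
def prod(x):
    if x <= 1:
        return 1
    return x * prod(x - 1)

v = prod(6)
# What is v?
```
Call trace:
prod(x=6)
  prod(x=5)
    prod(x=4)
      prod(x=3)
        prod(x=2)
          prod(x=1)
          -> return 1
        -> return 2
      -> return 6
    -> return 24
  -> return 120
-> return 720

Final answer: 720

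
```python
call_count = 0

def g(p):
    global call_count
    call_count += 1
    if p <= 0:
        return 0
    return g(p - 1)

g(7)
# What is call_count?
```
Call trace:
g(p=7)
  g(p=6)
    g(p=5)
      g(p=4)
        g(p=3)
          g(p=2)
            g(p=1)
              g(p=0)
              -> return 0
            -> return 0
          -> return 0
        -> return 0
      -> return 0
    -> return 0
  -> return 0
-> return 0

call_count is incremented once per call. g is entered once for each p = 7, 6, 5, 4, 3, 2, 1, 0 (the p <= 0 call returns without recursing), i.e. 7 + 1 calls.
call_count = 8

Final answer: 8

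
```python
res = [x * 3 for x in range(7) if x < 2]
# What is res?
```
Trace:
  x=0
  x=1
  x=2
  x=3
  x=4
  x=5
  x=6
  res=[0, 3]

Final answer: [0, 3]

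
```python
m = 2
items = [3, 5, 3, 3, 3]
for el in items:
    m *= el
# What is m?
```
Trace:
  m=2
  m=6, el=3
  m=30, el=5
  m=90, el=3
  m=270, el=3
  m=810, el=3

Final answer: 810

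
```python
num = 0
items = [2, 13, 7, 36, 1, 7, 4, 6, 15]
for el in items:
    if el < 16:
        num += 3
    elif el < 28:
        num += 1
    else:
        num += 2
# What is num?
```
Trace:
  num=0
  num=3, el=2
  num=6, el=13
  num=9, el=7
  num=11, el=36
  num=14, el=1
  num=17, el=7
  num=20, el=4
  num=23, el=6
  num=26, el=15

Final answer: 26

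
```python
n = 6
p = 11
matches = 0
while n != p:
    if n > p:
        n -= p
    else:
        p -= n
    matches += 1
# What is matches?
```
Trace:
  n=6
  n=6, p=11
  n=6, p=11, matches=0
  n=6, p=5, matches=1
  n=1, p=5, matches=2
  n=1, p=4, matches=3
  n=1, p=3, matches=4
  n=1, p=2, matches=5
  n=1, p=1, matches=6

Final answer: 6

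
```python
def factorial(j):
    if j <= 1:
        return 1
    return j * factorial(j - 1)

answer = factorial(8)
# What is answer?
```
Call trace:
factorial(j=8)
  factorial(j=7)
    factorial(j=6)
      factorial(j=5)
        factorial(j=4)
          factorial(j=3)
            factorial(j=2)
              factorial(j=1)
              -> return 1
            -> return 2
          -> return 6
        -> return 24
      -> return 120
    -> return 720
  -> return 5040
-> return 40320

Final answer: 40320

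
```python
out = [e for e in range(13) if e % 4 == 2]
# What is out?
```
Trace:
  e=0
  e=1
  e=2
  e=3
  e=4
  e=5
  e=6
  e=7
  e=8
  e=9
  e=10
  e=11
  e=12
  out=[2, 6, 10]

Final answer: [2, 6, 10]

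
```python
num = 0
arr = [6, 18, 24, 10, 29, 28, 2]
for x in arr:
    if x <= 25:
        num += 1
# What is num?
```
Trace:
  num=0
  num=1, x=6
  num=2, x=18
  num=3, x=24
  num=4, x=10
  num=4, x=29
  num=4, x=28
  num=5, x=2

Final answer: 5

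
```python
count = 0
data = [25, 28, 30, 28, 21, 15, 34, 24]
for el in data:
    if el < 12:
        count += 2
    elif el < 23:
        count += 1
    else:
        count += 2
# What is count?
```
Trace:
  count=0
  count=2, el=25
  count=4, el=28
  count=6, el=30
  count=8, el=28
  count=9, el=21
  count=10, el=15
  count=12, el=34
  count=14, el=24

Final answer: 14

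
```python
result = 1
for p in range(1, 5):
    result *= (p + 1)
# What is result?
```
Trace:
  result=1
  result=2, p=1
  result=6, p=2
  result=24, p=3
  result=120, p=4

Final answer: 120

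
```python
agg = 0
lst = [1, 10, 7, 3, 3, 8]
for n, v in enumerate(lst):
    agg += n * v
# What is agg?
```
Trace:
  agg=0
  agg=0, n=0, v=1
  agg=10, n=1, v=10
  agg=24, n=2, v=7
  agg=33, n=3, v=3
  agg=45, n=4, v=3
  agg=85, n=5, v=8

Final answer: 85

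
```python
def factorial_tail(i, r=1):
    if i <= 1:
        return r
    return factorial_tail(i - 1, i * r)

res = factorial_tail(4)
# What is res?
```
Call trace:
factorial_tail(i=4, r=1)
  factorial_tail(i=3, r=4)
    factorial_tail(i=2, r=12)
      factorial_tail(i=1, r=24)
      -> return 24
    -> return 24
  -> return 24
-> return 24

Final answer: 24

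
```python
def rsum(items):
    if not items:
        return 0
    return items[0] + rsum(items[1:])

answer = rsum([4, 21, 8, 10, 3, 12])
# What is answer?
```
Call trace:
rsum(items=[4, 21, 8, 10, 3, 12])
  rsum(items=[21, 8, 10, 3, 12])
    rsum(items=[8, 10, 3, 12])
      rsum(items=[10, 3, 12])
        rsum(items=[3, 12])
          rsum(items=[12])
            rsum(items=[])
            -> return 0
          -> return 12
        -> return 15
      -> return 25
    -> return 33
  -> return 54
-> return 58

Final answer: 58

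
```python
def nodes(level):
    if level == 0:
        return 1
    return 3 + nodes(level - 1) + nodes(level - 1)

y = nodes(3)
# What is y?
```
Call trace (a repeated sub-call is expanded the first time; later identical calls just restate its return value):
nodes(level=3)
  nodes(level=2)
    nodes(level=1)
      nodes(level=0)
      -> return 1
      nodes(level=0)
      -> return 1
    -> return 5
    nodes(level=1) -> return 5  (same call as traced above)
  -> return 13
  nodes(level=2) -> return 13  (same call as traced above)
-> return 29

Final answer: 29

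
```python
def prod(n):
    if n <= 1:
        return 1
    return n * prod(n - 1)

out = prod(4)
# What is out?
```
Call trace:
prod(n=4)
  prod(n=3)
    prod(n=2)
      prod(n=1)
      -> return 1
    -> return 2
  -> return 6
-> return 24

Final answer: 24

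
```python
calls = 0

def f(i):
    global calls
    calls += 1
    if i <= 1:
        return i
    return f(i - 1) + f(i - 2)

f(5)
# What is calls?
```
Call trace (a repeated sub-call is expanded the first time; later identical calls just restate its return value):
f(i=5)
  f(i=4)
    f(i=3)
      f(i=2)
        f(i=1)
        -> return 1
        f(i=0)
        -> return 0
      -> return 1
      f(i=1)
      -> return 1
    -> return 2
    f(i=2) -> return 1  (same call as traced above)
  -> return 3
  f(i=3) -> return 2  (same call as traced above)
-> return 5

calls is incremented once per call, so count the calls in each subtree. Let C(i) = number of calls made by f(i).
C(0) = C(1) = 1 (base case, no recursion); C(i) = 1 + C(i - 1) + C(i - 2) otherwise.
C(2) = 1 + C(1) + C(0) = 1 + 1 + 1 = 3
C(3) = 1 + C(2) + C(1) = 1 + 3 + 1 = 5
C(4) = 1 + C(3) + C(2) = 1 + 5 + 3 = 9
C(5) = 1 + C(4) + C(3) = 1 + 9 + 5 = 15
calls = C(5) = 15

Final answer: 15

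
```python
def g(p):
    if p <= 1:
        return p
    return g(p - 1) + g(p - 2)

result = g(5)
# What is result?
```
Call trace (a repeated sub-call is expanded the first time; later identical calls just restate its return value):
g(p=5)
  g(p=4)
    g(p=3)
      g(p=2)
        g(p=1)
        -> return 1
        g(p=0)
        -> return 0
      -> return 1
      g(p=1)
      -> return 1
    -> return 2
    g(p=2) -> return 1  (same call as traced above)
  -> return 3
  g(p=3) -> return 2  (same call as traced above)
-> return 5

Final answer: 5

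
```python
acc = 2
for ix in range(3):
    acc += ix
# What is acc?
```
Trace:
  acc=2
  acc=2, ix=0
  acc=3, ix=1
  acc=5, ix=2

Final answer: 5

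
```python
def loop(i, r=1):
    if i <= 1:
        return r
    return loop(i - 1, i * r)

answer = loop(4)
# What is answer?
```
Call trace:
loop(i=4, r=1)
  loop(i=3, r=4)
    loop(i=2, r=12)
      loop(i=1, r=24)
      -> return 24
    -> return 24
  -> return 24
-> return 24

Final answer: 24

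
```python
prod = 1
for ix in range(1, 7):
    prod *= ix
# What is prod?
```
Trace:
  prod=1
  prod=1, ix=1
  prod=2, ix=2
  prod=6, ix=3
  prod=24, ix=4
  prod=120, ix=5
  prod=720, ix=6

Final answer: 720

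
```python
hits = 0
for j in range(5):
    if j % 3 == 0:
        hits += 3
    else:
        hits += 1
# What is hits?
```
Trace:
  hits=0
  hits=3, j=0
  hits=4, j=1
  hits=5, j=2
  hits=8, j=3
  hits=9, j=4

Final answer: 9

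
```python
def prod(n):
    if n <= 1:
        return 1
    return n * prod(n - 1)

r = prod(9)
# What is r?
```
Call trace:
prod(n=9)
  prod(n=8)
    prod(n=7)
      prod(n=6)
        prod(n=5)
          prod(n=4)
            prod(n=3)
              prod(n=2)
                prod(n=1)
                -> return 1
              -> return 2
            -> return 6
          -> return 24
        -> return 120
      -> return 720
    -> return 5040
  -> return 40320
-> return 362880

Final answer: 362880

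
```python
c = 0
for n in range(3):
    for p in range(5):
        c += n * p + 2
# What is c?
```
Trace:
  c=0
  c=2, n=0, p=0
  c=4, n=0, p=1
  c=6, n=0, p=2
  c=8, n=0, p=3
  c=10, n=0, p=4
  c=12, n=1, p=0
  c=15, n=1, p=1
  c=19, n=1, p=2
  c=24, n=1, p=3
  c=30, n=1, p=4
  c=32, n=2, p=0
  c=36, n=2, p=1
  c=42, n=2, p=2
  c=50, n=2, p=3
  c=60, n=2, p=4

Final answer: 60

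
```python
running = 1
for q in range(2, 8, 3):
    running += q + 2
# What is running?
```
Trace:
  running=1
  running=5, q=2
  running=12, q=5

Final answer: 12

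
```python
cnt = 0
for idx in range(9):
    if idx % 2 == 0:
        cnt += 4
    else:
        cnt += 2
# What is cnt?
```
Trace:
  cnt=0
  cnt=4, idx=0
  cnt=6, idx=1
  cnt=10, idx=2
  cnt=12, idx=3
  cnt=16, idx=4
  cnt=18, idx=5
  cnt=22, idx=6
  cnt=24, idx=7
  cnt=28, idx=8

Final answer: 28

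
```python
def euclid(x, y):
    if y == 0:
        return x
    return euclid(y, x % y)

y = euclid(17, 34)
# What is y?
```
Call trace:
euclid(x=17, y=34)
  euclid(x=34, y=17)
    euclid(x=17, y=0)
    -> return 17
  -> return 17
-> return 17

Final answer: 17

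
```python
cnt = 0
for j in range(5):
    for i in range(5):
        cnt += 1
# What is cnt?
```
Trace:
  cnt=0
  cnt=1, j=0, i=0
  cnt=2, j=0, i=1
  cnt=3, j=0, i=2
  cnt=4, j=0, i=3
  cnt=5, j=0, i=4
  cnt=6, j=1, i=0
  cnt=7, j=1, i=1
  cnt=8, j=1, i=2
  cnt=9, j=1, i=3
  cnt=10, j=1, i=4
  cnt=11, j=2, i=0
  cnt=12, j=2, i=1
  cnt=13, j=2, i=2
  cnt=14, j=2, i=3
  cnt=15, j=2, i=4
  cnt=16, j=3, i=0
  cnt=17, j=3, i=1
  cnt=18, j=3, i=2
  cnt=19, j=3, i=3
  cnt=20, j=3, i=4
  cnt=21, j=4, i=0
  cnt=22, j=4, i=1
  cnt=23, j=4, i=2
  cnt=24, j=4, i=3
  cnt=25, j=4, i=4

Final answer: 25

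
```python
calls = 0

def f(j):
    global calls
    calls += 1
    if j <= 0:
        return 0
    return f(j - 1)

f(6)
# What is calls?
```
Call trace:
f(j=6)
  f(j=5)
    f(j=4)
      f(j=3)
        f(j=2)
          f(j=1)
            f(j=0)
            -> return 0
          -> return 0
        -> return 0
      -> return 0
    -> return 0
  -> return 0
-> return 0

calls is incremented once per call. f is entered once for each j = 6, 5, 4, 3, 2, 1, 0 (the j <= 0 call returns without recursing), i.e. 6 + 1 calls.
calls = 7

Final answer: 7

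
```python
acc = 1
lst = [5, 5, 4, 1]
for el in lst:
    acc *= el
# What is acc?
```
Trace:
  acc=1
  acc=5, el=5
  acc=25, el=5
  acc=100, el=4
  acc=100, el=1

Final answer: 100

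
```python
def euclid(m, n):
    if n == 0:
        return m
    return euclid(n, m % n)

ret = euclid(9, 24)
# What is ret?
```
Call trace:
euclid(m=9, n=24)
  euclid(m=24, n=9)
    euclid(m=9, n=6)
      euclid(m=6, n=3)
        euclid(m=3, n=0)
        -> return 3
      -> return 3
    -> return 3
  -> return 3
-> return 3

Final answer: 3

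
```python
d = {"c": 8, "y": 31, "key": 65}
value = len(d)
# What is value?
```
Trace:
  d={'c': 8, 'y': 31, 'key': 65}
  d={'c': 8, 'y': 31, 'key': 65}, value=3

Final answer: 3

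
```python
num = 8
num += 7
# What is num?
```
Trace:
  num=8
  num=15

Final answer: 15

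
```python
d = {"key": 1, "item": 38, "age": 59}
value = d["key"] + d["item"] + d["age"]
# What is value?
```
Trace:
  d={'key': 1, 'item': 38, 'age': 59}
  d={'key': 1, 'item': 38, 'age': 59}, value=98

Final answer: 98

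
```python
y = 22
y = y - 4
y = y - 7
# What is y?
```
Trace:
  y=22
  y=18
  y=11

Final answer: 11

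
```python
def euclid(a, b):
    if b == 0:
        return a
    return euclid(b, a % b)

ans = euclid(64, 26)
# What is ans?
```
Call trace:
euclid(a=64, b=26)
  euclid(a=26, b=12)
    euclid(a=12, b=2)
      euclid(a=2, b=0)
      -> return 2
    -> return 2
  -> return 2
-> return 2

Final answer: 2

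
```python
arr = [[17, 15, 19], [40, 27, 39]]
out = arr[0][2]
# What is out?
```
Trace:
  arr=[[17, 15, 19], [40, 27, 39]]
  arr=[[17, 15, 19], [40, 27, 39]], out=19

Final answer: 19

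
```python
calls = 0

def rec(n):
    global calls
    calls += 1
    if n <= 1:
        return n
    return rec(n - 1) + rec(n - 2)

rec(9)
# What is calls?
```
Call trace (a repeated sub-call is expanded the first time; later identical calls just restate its return value):
rec(n=9)
  rec(n=8)
    rec(n=7)
      rec(n=6)
        rec(n=5)
          rec(n=4)
            rec(n=3)
              rec(n=2)
                rec(n=1)
                -> return 1
                rec(n=0)
                -> return 0
              -> return 1
              rec(n=1)
              -> return 1
            -> return 2
            rec(n=2) -> return 1  (same call as traced above)
          -> return 3
          rec(n=3) -> return 2  (same call as traced above)
        -> return 5
        rec(n=4) -> return 3  (same call as traced above)
      -> return 8
      rec(n=5) -> return 5  (same call as traced above)
    -> return 13
    rec(n=6) -> return 8  (same call as traced above)
  -> return 21
  rec(n=7) -> return 13  (same call as traced above)
-> return 34

calls is incremented once per call, so count the calls in each subtree. Let C(n) = number of calls made by rec(n).
C(0) = C(1) = 1 (base case, no recursion); C(n) = 1 + C(n - 1) + C(n - 2) otherwise.
C(2) = 1 + C(1) + C(0) = 1 + 1 + 1 = 3
C(3) = 1 + C(2) + C(1) = 1 + 3 + 1 = 5
C(4) = 1 + C(3) + C(2) = 1 + 5 + 3 = 9
C(5) = 1 + C(4) + C(3) = 1 + 9 + 5 = 15
C(6) = 1 + C(5) + C(4) = 1 + 15 + 9 = 25
C(7) = 1 + C(6) + C(5) = 1 + 25 + 15 = 41
C(8) = 1 + C(7) + C(6) = 1 + 41 + 25 = 67
C(9) = 1 + C(8) + C(7) = 1 + 67 + 41 = 109
calls = C(9) = 109

Final answer: 109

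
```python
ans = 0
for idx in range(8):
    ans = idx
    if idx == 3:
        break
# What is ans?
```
Trace:
  ans=0
  ans=0, idx=0
  ans=1, idx=1
  ans=2, idx=2
  ans=3, idx=3

Final answer: 3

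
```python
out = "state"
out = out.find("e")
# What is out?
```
Trace:
  out='state'
  out=4

Final answer: 4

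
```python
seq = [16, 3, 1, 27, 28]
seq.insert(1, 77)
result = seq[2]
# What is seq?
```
Trace:
  seq=[16, 3, 1, 27, 28]
  seq=[16, 77, 3, 1, 27, 28]
  seq=[16, 77, 3, 1, 27, 28], result=3

Final answer: [16, 77, 3, 1, 27, 28]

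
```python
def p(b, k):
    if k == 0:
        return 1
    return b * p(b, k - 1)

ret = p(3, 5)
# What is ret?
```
Call trace:
p(b=3, k=5)
  p(b=3, k=4)
    p(b=3, k=3)
      p(b=3, k=2)
        p(b=3, k=1)
          p(b=3, k=0)
          -> return 1
        -> return 3
      -> return 9
    -> return 27
  -> return 81
-> return 243

Final answer: 243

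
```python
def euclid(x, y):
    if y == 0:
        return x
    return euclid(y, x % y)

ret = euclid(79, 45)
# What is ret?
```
Call trace:
euclid(x=79, y=45)
  euclid(x=45, y=34)
    euclid(x=34, y=11)
      euclid(x=11, y=1)
        euclid(x=1, y=0)
        -> return 1
      -> return 1
    -> return 1
  -> return 1
-> return 1

Final answer: 1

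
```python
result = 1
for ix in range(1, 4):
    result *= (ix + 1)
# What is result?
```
Trace:
  result=1
  result=2, ix=1
  result=6, ix=2
  result=24, ix=3

Final answer: 24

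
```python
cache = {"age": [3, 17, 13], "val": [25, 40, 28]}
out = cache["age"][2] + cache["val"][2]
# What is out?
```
Trace:
  cache={'age': [3, 17, 13], 'val': [25, 40, 28]}
  cache={'age': [3, 17, 13], 'val': [25, 40, 28]}, out=41

Final answer: 41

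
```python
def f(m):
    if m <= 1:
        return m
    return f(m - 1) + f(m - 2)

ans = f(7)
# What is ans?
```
Call trace (a repeated sub-call is expanded the first time; later identical calls just restate its return value):
f(m=7)
  f(m=6)
    f(m=5)
      f(m=4)
        f(m=3)
          f(m=2)
            f(m=1)
            -> return 1
            f(m=0)
            -> return 0
          -> return 1
          f(m=1)
          -> return 1
        -> return 2
        f(m=2) -> return 1  (same call as traced above)
      -> return 3
      f(m=3) -> return 2  (same call as traced above)
    -> return 5
    f(m=4) -> return 3  (same call as traced above)
  -> return 8
  f(m=5) -> return 5  (same call as traced above)
-> return 13

Final answer: 13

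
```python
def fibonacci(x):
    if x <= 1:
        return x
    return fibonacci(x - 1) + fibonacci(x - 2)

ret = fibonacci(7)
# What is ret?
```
Call trace (a repeated sub-call is expanded the first time; later identical calls just restate its return value):
fibonacci(x=7)
  fibonacci(x=6)
    fibonacci(x=5)
      fibonacci(x=4)
        fibonacci(x=3)
          fibonacci(x=2)
            fibonacci(x=1)
            -> return 1
            fibonacci(x=0)
            -> return 0
          -> return 1
          fibonacci(x=1)
          -> return 1
        -> return 2
        fibonacci(x=2) -> return 1  (same call as traced above)
      -> return 3
      fibonacci(x=3) -> return 2  (same call as traced above)
    -> return 5
    fibonacci(x=4) -> return 3  (same call as traced above)
  -> return 8
  fibonacci(x=5) -> return 5  (same call as traced above)
-> return 13

Final answer: 13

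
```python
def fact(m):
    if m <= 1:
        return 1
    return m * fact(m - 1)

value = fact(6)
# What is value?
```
Call trace:
fact(m=6)
  fact(m=5)
    fact(m=4)
      fact(m=3)
        fact(m=2)
          fact(m=1)
          -> return 1
        -> return 2
      -> return 6
    -> return 24
  -> return 120
-> return 720

Final answer: 720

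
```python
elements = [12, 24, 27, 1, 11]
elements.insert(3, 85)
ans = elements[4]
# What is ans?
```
Trace:
  elements=[12, 24, 27, 1, 11]
  elements=[12, 24, 27, 85, 1, 11]
  elements=[12, 24, 27, 85, 1, 11], ans=1

Final answer: 1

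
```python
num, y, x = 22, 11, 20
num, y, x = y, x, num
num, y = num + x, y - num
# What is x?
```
Trace:
  num=22, y=11, x=20
  num=11, y=20, x=22
  num=33, y=9, x=22

Final answer: 22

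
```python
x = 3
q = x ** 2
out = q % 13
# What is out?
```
Trace:
  x=3
  x=3, q=9
  x=3, q=9, out=9

Final answer: 9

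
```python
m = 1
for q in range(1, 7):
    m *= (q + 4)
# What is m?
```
Trace:
  m=1
  m=5, q=1
  m=30, q=2
  m=210, q=3
  m=1680, q=4
  m=15120, q=5
  m=151200, q=6

Final answer: 151200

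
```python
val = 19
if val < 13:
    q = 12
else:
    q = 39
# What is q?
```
Trace:
  val=19
  val=19, q=39

Final answer: 39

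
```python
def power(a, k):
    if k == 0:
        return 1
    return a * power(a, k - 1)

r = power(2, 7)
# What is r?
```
Call trace:
power(a=2, k=7)
  power(a=2, k=6)
    power(a=2, k=5)
      power(a=2, k=4)
        power(a=2, k=3)
          power(a=2, k=2)
            power(a=2, k=1)
              power(a=2, k=0)
              -> return 1
            -> return 2
          -> return 4
        -> return 8
      -> return 16
    -> return 32
  -> return 64
-> return 128

Final answer: 128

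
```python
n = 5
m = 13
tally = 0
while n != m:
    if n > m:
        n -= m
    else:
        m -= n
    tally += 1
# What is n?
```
Trace:
  n=5
  n=5, m=13
  n=5, m=13, tally=0
  n=5, m=8, tally=1
  n=5, m=3, tally=2
  n=2, m=3, tally=3
  n=2, m=1, tally=4
  n=1, m=1, tally=5

Final answer: 1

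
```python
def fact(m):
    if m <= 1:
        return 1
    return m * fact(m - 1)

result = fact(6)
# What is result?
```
Call trace:
fact(m=6)
  fact(m=5)
    fact(m=4)
      fact(m=3)
        fact(m=2)
          fact(m=1)
          -> return 1
        -> return 2
      -> return 6
    -> return 24
  -> return 120
-> return 720

Final answer: 720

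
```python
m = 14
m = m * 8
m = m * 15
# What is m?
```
Trace:
  m=14
  m=112
  m=1680

Final answer: 1680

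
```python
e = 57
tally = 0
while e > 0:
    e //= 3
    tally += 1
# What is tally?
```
Trace:
  e=57
  e=57, tally=0
  e=19, tally=1
  e=6, tally=2
  e=2, tally=3
  e=0, tally=4

Final answer: 4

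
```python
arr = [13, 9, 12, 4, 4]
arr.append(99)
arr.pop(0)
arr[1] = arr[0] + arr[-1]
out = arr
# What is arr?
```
Trace:
  arr=[13, 9, 12, 4, 4]
  arr=[13, 9, 12, 4, 4, 99]
  arr=[9, 12, 4, 4, 99]
  arr=[9, 108, 4, 4, 99]
  arr=[9, 108, 4, 4, 99], out=[9, 108, 4, 4, 99]

Final answer: [9, 108, 4, 4, 99]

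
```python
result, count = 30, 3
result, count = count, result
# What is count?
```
Trace:
  result=30, count=3
  result=3, count=30

Final answer: 30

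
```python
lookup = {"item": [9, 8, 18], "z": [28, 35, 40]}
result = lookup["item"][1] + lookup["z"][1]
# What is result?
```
Trace:
  lookup={'item': [9, 8, 18], 'z': [28, 35, 40]}
  lookup={'item': [9, 8, 18], 'z': [28, 35, 40]}, result=43

Final answer: 43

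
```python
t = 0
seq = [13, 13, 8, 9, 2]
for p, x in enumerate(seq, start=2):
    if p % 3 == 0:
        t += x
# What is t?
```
Trace:
  t=0
  t=0, p=2, x=13
  t=13, p=3, x=13
  t=13, p=4, x=8
  t=13, p=5, x=9
  t=15, p=6, x=2

Final answer: 15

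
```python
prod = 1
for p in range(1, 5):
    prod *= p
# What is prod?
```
Trace:
  prod=1
  prod=1, p=1
  prod=2, p=2
  prod=6, p=3
  prod=24, p=4

Final answer: 24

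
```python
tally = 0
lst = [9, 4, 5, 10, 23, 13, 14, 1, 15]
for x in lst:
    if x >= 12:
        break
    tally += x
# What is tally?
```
Trace:
  tally=0
  tally=9, x=9
  tally=13, x=4
  tally=18, x=5
  tally=28, x=10
  tally=28, x=23

Final answer: 28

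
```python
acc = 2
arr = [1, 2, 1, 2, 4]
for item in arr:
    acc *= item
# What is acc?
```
Trace:
  acc=2
  acc=2, item=1
  acc=4, item=2
  acc=4, item=1
  acc=8, item=2
  acc=32, item=4

Final answer: 32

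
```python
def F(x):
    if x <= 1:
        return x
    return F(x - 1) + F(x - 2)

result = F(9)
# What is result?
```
Call trace (a repeated sub-call is expanded the first time; later identical calls just restate its return value):
F(x=9)
  F(x=8)
    F(x=7)
      F(x=6)
        F(x=5)
          F(x=4)
            F(x=3)
              F(x=2)
                F(x=1)
                -> return 1
                F(x=0)
                -> return 0
              -> return 1
              F(x=1)
              -> return 1
            -> return 2
            F(x=2) -> return 1  (same call as traced above)
          -> return 3
          F(x=3) -> return 2  (same call as traced above)
        -> return 5
        F(x=4) -> return 3  (same call as traced above)
      -> return 8
      F(x=5) -> return 5  (same call as traced above)
    -> return 13
    F(x=6) -> return 8  (same call as traced above)
  -> return 21
  F(x=7) -> return 13  (same call as traced above)
-> return 34

Final answer: 34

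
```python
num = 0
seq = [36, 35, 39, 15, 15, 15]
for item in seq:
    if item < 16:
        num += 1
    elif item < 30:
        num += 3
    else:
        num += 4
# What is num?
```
Trace:
  num=0
  num=4, item=36
  num=8, item=35
  num=12, item=39
  num=13, item=15
  num=14, item=15
  num=15, item=15

Final answer: 15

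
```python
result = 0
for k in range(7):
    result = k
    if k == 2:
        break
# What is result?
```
Trace:
  result=0
  result=0, k=0
  result=1, k=1
  result=2, k=2

Final answer: 2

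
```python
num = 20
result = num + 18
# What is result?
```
Trace:
  num=20
  num=20, result=38

Final answer: 38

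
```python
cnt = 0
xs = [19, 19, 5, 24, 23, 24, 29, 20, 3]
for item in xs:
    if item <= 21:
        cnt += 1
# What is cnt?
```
Trace:
  cnt=0
  cnt=1, item=19
  cnt=2, item=19
  cnt=3, item=5
  cnt=3, item=24
  cnt=3, item=23
  cnt=3, item=24
  cnt=3, item=29
  cnt=4, item=20
  cnt=5, item=3

Final answer: 5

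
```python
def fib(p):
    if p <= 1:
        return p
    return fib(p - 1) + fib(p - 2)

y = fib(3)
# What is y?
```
Call trace:
fib(p=3)
  fib(p=2)
    fib(p=1)
    -> return 1
    fib(p=0)
    -> return 0
  -> return 1
  fib(p=1)
  -> return 1
-> return 2

Final answer: 2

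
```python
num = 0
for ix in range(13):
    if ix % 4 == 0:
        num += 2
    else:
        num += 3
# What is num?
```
Trace:
  num=0
  num=2, ix=0
  num=5, ix=1
  num=8, ix=2
  num=11, ix=3
  num=13, ix=4
  num=16, ix=5
  num=19, ix=6
  num=22, ix=7
  num=24, ix=8
  num=27, ix=9
  num=30, ix=10
  num=33, ix=11
  num=35, ix=12

Final answer: 35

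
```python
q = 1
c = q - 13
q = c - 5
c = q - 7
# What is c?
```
Trace:
  q=1
  q=1, c=-12
  q=-17, c=-12
  q=-17, c=-24

Final answer: -24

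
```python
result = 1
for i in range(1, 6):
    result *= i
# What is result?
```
Trace:
  result=1
  result=1, i=1
  result=2, i=2
  result=6, i=3
  result=24, i=4
  result=120, i=5

Final answer: 120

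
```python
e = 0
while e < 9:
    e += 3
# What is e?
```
Trace:
  e=0
  e=3
  e=6
  e=9

Final answer: 9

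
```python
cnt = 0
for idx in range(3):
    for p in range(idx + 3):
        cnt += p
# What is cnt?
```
Trace:
  cnt=0
  cnt=0, idx=0, p=0
  cnt=1, idx=0, p=1
  cnt=3, idx=0, p=2
  cnt=3, idx=1, p=0
  cnt=4, idx=1, p=1
  cnt=6, idx=1, p=2
  cnt=9, idx=1, p=3
  cnt=9, idx=2, p=0
  cnt=10, idx=2, p=1
  cnt=12, idx=2, p=2
  cnt=15, idx=2, p=3
  cnt=19, idx=2, p=4

Final answer: 19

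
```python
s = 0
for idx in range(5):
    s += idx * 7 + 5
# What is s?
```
Trace:
  s=0
  s=5, idx=0
  s=17, idx=1
  s=36, idx=2
  s=62, idx=3
  s=95, idx=4

Final answer: 95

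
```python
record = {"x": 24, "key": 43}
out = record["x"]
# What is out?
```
Trace:
  record={'x': 24, 'key': 43}
  record={'x': 24, 'key': 43}, out=24

Final answer: 24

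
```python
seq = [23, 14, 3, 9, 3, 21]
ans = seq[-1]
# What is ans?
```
Trace:
  seq=[23, 14, 3, 9, 3, 21]
  seq=[23, 14, 3, 9, 3, 21], ans=21

Final answer: 21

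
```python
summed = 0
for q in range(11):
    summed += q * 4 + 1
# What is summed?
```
Trace:
  summed=0
  summed=1, q=0
  summed=6, q=1
  summed=15, q=2
  summed=28, q=3
  summed=45, q=4
  summed=66, q=5
  summed=91, q=6
  summed=120, q=7
  summed=153, q=8
  summed=190, q=9
  summed=231, q=10

Final answer: 231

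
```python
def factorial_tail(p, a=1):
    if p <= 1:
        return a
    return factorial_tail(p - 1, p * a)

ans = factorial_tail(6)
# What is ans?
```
Call trace:
factorial_tail(p=6, a=1)
  factorial_tail(p=5, a=6)
    factorial_tail(p=4, a=30)
      factorial_tail(p=3, a=120)
        factorial_tail(p=2, a=360)
          factorial_tail(p=1, a=720)
          -> return 720
        -> return 720
      -> return 720
    -> return 720
  -> return 720
-> return 720

Final answer: 720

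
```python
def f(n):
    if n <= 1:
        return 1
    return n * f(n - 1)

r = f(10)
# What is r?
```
Call trace:
f(n=10)
  f(n=9)
    f(n=8)
      f(n=7)
        f(n=6)
          f(n=5)
            f(n=4)
              f(n=3)
                f(n=2)
                  f(n=1)
                  -> return 1
                -> return 2
              -> return 6
            -> return 24
          -> return 120
        -> return 720
      -> return 5040
    -> return 40320
  -> return 362880
-> return 3628800

Final answer: 3628800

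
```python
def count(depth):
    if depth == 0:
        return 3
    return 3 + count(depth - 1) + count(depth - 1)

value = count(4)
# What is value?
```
Call trace (a repeated sub-call is expanded the first time; later identical calls just restate its return value):
count(depth=4)
  count(depth=3)
    count(depth=2)
      count(depth=1)
        count(depth=0)
        -> return 3
        count(depth=0)
        -> return 3
      -> return 9
      count(depth=1) -> return 9  (same call as traced above)
    -> return 21
    count(depth=2) -> return 21  (same call as traced above)
  -> return 45
  count(depth=3) -> return 45  (same call as traced above)
-> return 93

Final answer: 93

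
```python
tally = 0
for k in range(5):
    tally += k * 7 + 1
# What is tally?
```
Trace:
  tally=0
  tally=1, k=0
  tally=9, k=1
  tally=24, k=2
  tally=46, k=3
  tally=75, k=4

Final answer: 75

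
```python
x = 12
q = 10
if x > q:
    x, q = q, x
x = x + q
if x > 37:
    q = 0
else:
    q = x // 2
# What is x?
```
Trace:
  x=12
  x=12, q=10
  x=10, q=12
  x=22, q=12
  x=22, q=11

Final answer: 22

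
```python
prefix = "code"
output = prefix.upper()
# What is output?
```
Trace:
  prefix='code'
  prefix='code', output='CODE'

Final answer: 'CODE'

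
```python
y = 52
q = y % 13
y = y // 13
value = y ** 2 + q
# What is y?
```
Trace:
  y=52
  y=52, q=0
  y=4, q=0
  y=4, q=0, value=16

Final answer: 4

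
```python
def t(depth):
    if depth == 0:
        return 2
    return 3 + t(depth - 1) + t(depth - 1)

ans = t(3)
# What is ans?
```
Call trace (a repeated sub-call is expanded the first time; later identical calls just restate its return value):
t(depth=3)
  t(depth=2)
    t(depth=1)
      t(depth=0)
      -> return 2
      t(depth=0)
      -> return 2
    -> return 7
    t(depth=1) -> return 7  (same call as traced above)
  -> return 17
  t(depth=2) -> return 17  (same call as traced above)
-> return 37

Final answer: 37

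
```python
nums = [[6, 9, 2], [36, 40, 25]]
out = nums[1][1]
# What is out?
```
Trace:
  nums=[[6, 9, 2], [36, 40, 25]]
  nums=[[6, 9, 2], [36, 40, 25]], out=40

Final answer: 40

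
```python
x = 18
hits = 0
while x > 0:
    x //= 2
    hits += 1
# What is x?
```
Trace:
  x=18
  x=18, hits=0
  x=9, hits=1
  x=4, hits=2
  x=2, hits=3
  x=1, hits=4
  x=0, hits=5

Final answer: 0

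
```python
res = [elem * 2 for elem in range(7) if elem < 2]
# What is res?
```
Trace:
  elem=0
  elem=1
  elem=2
  elem=3
  elem=4
  elem=5
  elem=6
  res=[0, 2]

Final answer: [0, 2]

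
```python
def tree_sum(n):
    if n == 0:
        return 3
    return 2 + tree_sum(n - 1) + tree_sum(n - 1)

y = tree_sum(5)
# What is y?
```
Call trace (a repeated sub-call is expanded the first time; later identical calls just restate its return value):
tree_sum(n=5)
  tree_sum(n=4)
    tree_sum(n=3)
      tree_sum(n=2)
        tree_sum(n=1)
          tree_sum(n=0)
          -> return 3
          tree_sum(n=0)
          -> return 3
        -> return 8
        tree_sum(n=1) -> return 8  (same call as traced above)
      -> return 18
      tree_sum(n=2) -> return 18  (same call as traced above)
    -> return 38
    tree_sum(n=3) -> return 38  (same call as traced above)
  -> return 78
  tree_sum(n=4) -> return 78  (same call as traced above)
-> return 158

Final answer: 158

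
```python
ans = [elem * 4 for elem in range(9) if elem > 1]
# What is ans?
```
Trace:
  elem=0
  elem=1
  elem=2
  elem=3
  elem=4
  elem=5
  elem=6
  elem=7
  elem=8
  ans=[8, 12, 16, 20, 24, 28, 32]

Final answer: [8, 12, 16, 20, 24, 28, 32]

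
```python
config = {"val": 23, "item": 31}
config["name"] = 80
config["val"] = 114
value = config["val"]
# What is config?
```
Trace:
  config={'val': 23, 'item': 31}
  config={'val': 23, 'item': 31, 'name': 80}
  config={'val': 114, 'item': 31, 'name': 80}
  config={'val': 114, 'item': 31, 'name': 80}, value=114

Final answer: {'val': 114, 'item': 31, 'name': 80}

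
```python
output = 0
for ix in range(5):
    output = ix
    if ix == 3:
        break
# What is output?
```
Trace:
  output=0
  output=0, ix=0
  output=1, ix=1
  output=2, ix=2
  output=3, ix=3

Final answer: 3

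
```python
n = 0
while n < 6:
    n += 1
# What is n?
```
Trace:
  n=0
  n=1
  n=2
  n=3
  n=4
  n=5
  n=6

Final answer: 6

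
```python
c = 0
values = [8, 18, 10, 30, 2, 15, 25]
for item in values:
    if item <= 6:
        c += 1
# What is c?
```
Trace:
  c=0
  c=0, item=8
  c=0, item=18
  c=0, item=10
  c=0, item=30
  c=1, item=2
  c=1, item=15
  c=1, item=25

Final answer: 1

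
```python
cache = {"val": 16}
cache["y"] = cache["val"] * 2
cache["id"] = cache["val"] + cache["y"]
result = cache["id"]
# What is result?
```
Trace:
  cache={'val': 16}
  cache={'val': 16, 'y': 32}
  cache={'val': 16, 'y': 32, 'id': 48}
  cache={'val': 16, 'y': 32, 'id': 48}, result=48

Final answer: 48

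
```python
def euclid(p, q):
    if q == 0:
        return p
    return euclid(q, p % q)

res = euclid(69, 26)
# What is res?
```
Call trace:
euclid(p=69, q=26)
  euclid(p=26, q=17)
    euclid(p=17, q=9)
      euclid(p=9, q=8)
        euclid(p=8, q=1)
          euclid(p=1, q=0)
          -> return 1
        -> return 1
      -> return 1
    -> return 1
  -> return 1
-> return 1

Final answer: 1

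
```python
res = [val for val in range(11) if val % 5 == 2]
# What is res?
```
Trace:
  val=0
  val=1
  val=2
  val=3
  val=4
  val=5
  val=6
  val=7
  val=8
  val=9
  val=10
  res=[2, 7]

Final answer: [2, 7]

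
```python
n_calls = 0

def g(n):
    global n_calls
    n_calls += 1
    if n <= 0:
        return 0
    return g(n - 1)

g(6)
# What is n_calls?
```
Call trace:
g(n=6)
  g(n=5)
    g(n=4)
      g(n=3)
        g(n=2)
          g(n=1)
            g(n=0)
            -> return 0
          -> return 0
        -> return 0
      -> return 0
    -> return 0
  -> return 0
-> return 0

n_calls is incremented once per call. g is entered once for each n = 6, 5, 4, 3, 2, 1, 0 (the n <= 0 call returns without recursing), i.e. 6 + 1 calls.
n_calls = 7

Final answer: 7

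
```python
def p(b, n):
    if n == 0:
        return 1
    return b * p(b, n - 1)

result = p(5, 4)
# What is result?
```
Call trace:
p(b=5, n=4)
  p(b=5, n=3)
    p(b=5, n=2)
      p(b=5, n=1)
        p(b=5, n=0)
        -> return 1
      -> return 5
    -> return 25
  -> return 125
-> return 625

Final answer: 625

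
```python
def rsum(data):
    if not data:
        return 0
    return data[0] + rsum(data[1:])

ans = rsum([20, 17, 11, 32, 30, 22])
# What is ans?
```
Call trace:
rsum(data=[20, 17, 11, 32, 30, 22])
  rsum(data=[17, 11, 32, 30, 22])
    rsum(data=[11, 32, 30, 22])
      rsum(data=[32, 30, 22])
        rsum(data=[30, 22])
          rsum(data=[22])
            rsum(data=[])
            -> return 0
          -> return 22
        -> return 52
      -> return 84
    -> return 95
  -> return 112
-> return 132

Final answer: 132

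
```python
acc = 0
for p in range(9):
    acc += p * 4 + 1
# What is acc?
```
Trace:
  acc=0
  acc=1, p=0
  acc=6, p=1
  acc=15, p=2
  acc=28, p=3
  acc=45, p=4
  acc=66, p=5
  acc=91, p=6
  acc=120, p=7
  acc=153, p=8

Final answer: 153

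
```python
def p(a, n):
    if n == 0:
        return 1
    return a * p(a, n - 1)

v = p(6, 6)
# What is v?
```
Call trace:
p(a=6, n=6)
  p(a=6, n=5)
    p(a=6, n=4)
      p(a=6, n=3)
        p(a=6, n=2)
          p(a=6, n=1)
            p(a=6, n=0)
            -> return 1
          -> return 6
        -> return 36
      -> return 216
    -> return 1296
  -> return 7776
-> return 46656

Final answer: 46656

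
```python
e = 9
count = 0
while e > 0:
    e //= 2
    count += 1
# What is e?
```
Trace:
  e=9
  e=9, count=0
  e=4, count=1
  e=2, count=2
  e=1, count=3
  e=0, count=4

Final answer: 0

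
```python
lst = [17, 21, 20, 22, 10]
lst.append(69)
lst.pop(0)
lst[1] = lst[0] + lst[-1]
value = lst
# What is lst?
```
Trace:
  lst=[17, 21, 20, 22, 10]
  lst=[17, 21, 20, 22, 10, 69]
  lst=[21, 20, 22, 10, 69]
  lst=[21, 90, 22, 10, 69]
  lst=[21, 90, 22, 10, 69], value=[21, 90, 22, 10, 69]

Final answer: [21, 90, 22, 10, 69]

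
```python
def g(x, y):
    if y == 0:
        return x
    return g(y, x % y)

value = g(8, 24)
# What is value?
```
Call trace:
g(x=8, y=24)
  g(x=24, y=8)
    g(x=8, y=0)
    -> return 8
  -> return 8
-> return 8

Final answer: 8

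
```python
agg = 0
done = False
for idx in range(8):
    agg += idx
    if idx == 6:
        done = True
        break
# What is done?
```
Trace:
  agg=0
  agg=0, done=False
  agg=0, done=False, idx=0
  agg=1, done=False, idx=1
  agg=3, done=False, idx=2
  agg=6, done=False, idx=3
  agg=10, done=False, idx=4
  agg=15, done=False, idx=5
  agg=21, done=True, idx=6

Final answer: True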